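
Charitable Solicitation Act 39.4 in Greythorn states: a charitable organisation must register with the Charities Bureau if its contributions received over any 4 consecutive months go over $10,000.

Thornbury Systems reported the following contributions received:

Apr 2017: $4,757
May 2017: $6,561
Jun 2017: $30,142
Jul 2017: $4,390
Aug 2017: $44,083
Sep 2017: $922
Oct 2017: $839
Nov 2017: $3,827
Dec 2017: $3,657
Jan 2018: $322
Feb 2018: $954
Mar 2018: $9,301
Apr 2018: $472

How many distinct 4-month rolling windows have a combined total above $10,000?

Apr 2017–Jul 2017: $4,757 + $6,561 + $30,142 + $4,390 = $45,850 (over)
May 2017–Aug 2017: $6,561 + $30,142 + $4,390 + $44,083 = $85,176 (over)
Jun 2017–Sep 2017: $30,142 + $4,390 + $44,083 + $922 = $79,537 (over)
Jul 2017–Oct 2017: $4,390 + $44,083 + $922 + $839 = $50,234 (over)
Aug 2017–Nov 2017: $44,083 + $922 + $839 + $3,827 = $49,671 (over)
Sep 2017–Dec 2017: $922 + $839 + $3,827 + $3,657 = $9,245 (under)
Oct 2017–Jan 2018: $839 + $3,827 + $3,657 + $322 = $8,645 (under)
Nov 2017–Feb 2018: $3,827 + $3,657 + $322 + $954 = $8,760 (under)
Dec 2017–Mar 2018: $3,657 + $322 + $954 + $9,301 = $14,234 (over)
Jan 2018–Apr 2018: $322 + $954 + $9,301 + $472 = $11,049 (over)
7 windows exceed the threshold.

7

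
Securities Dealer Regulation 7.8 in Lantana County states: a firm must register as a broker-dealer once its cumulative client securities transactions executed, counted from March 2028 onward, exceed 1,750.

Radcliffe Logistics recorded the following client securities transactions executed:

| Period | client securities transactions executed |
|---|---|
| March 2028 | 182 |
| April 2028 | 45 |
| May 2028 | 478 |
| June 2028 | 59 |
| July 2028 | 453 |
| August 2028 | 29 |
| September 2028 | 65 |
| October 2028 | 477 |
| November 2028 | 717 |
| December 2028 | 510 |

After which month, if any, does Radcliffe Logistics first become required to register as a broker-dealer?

Through March 2028: 182
Through April 2028: 227
Through May 2028: 705
Through June 2028: 764
Through July 2028: 1,217
Through August 2028: 1,246
Through September 2028: 1,311
Through October 2028: 1,788 ← exceeds threshold

October 2028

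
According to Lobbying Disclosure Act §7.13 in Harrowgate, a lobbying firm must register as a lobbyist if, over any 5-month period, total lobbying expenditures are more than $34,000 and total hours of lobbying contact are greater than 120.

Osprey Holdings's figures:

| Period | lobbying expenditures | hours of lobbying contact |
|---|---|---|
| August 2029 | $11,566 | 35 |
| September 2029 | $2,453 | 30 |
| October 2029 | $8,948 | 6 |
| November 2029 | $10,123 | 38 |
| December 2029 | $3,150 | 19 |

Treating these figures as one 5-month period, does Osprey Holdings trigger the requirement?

Total lobbying expenditures: $11,566 + $2,453 + $8,948 + $10,123 + $3,150 = $36,240 (> $34,000).
Total hours of lobbying contact: 35 + 30 + 6 + 38 + 19 = 128 (> 120).
The test is 'and': both thresholds are exceeded.

Yes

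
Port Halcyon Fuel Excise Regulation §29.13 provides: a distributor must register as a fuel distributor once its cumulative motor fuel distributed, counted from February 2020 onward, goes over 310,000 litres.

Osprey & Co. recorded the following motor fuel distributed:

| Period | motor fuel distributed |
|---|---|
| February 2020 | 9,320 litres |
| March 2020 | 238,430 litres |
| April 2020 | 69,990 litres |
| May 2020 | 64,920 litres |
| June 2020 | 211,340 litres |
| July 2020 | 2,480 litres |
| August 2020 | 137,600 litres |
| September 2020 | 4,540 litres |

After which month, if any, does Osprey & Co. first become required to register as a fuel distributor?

April 2020

Through February 2020: 9,320 litres
Through March 2020: 247,750 litres
Through April 2020: 317,740 litres ← exceeds threshold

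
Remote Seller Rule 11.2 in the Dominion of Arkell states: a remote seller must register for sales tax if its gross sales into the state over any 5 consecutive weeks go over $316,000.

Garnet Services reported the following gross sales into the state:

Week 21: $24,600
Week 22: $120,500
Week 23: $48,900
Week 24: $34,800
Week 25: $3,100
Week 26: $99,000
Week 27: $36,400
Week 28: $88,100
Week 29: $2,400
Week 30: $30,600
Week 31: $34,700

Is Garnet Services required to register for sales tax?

Week 21–Week 25: $24,600 + $120,500 + $48,900 + $34,800 + $3,100 = $231,900 (under)
Week 22–Week 26: $120,500 + $48,900 + $34,800 + $3,100 + $99,000 = $306,300 (under)
Week 23–Week 27: $48,900 + $34,800 + $3,100 + $99,000 + $36,400 = $222,200 (under)
Week 24–Week 28: $34,800 + $3,100 + $99,000 + $36,400 + $88,100 = $261,400 (under)
Week 25–Week 29: $3,100 + $99,000 + $36,400 + $88,100 + $2,400 = $229,000 (under)
Week 26–Week 30: $99,000 + $36,400 + $88,100 + $2,400 + $30,600 = $256,500 (under)
Week 27–Week 31: $36,400 + $88,100 + $2,400 + $30,600 + $34,700 = $192,200 (under)
No window exceeds $316,000.

No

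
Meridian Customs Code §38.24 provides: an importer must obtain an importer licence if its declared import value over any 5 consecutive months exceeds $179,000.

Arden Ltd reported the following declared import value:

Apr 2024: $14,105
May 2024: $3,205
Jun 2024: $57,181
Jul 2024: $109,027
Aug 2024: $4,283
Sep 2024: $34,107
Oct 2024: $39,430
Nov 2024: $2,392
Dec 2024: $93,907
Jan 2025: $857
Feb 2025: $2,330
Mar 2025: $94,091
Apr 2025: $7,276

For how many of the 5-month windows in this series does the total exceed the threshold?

6

Apr 2024–Aug 2024: $14,105 + $3,205 + $57,181 + $109,027 + $4,283 = $187,801 (over)
May 2024–Sep 2024: $3,205 + $57,181 + $109,027 + $4,283 + $34,107 = $207,803 (over)
Jun 2024–Oct 2024: $57,181 + $109,027 + $4,283 + $34,107 + $39,430 = $244,028 (over)
Jul 2024–Nov 2024: $109,027 + $4,283 + $34,107 + $39,430 + $2,392 = $189,239 (over)
Aug 2024–Dec 2024: $4,283 + $34,107 + $39,430 + $2,392 + $93,907 = $174,119 (under)
Sep 2024–Jan 2025: $34,107 + $39,430 + $2,392 + $93,907 + $857 = $170,693 (under)
Oct 2024–Feb 2025: $39,430 + $2,392 + $93,907 + $857 + $2,330 = $138,916 (under)
Nov 2024–Mar 2025: $2,392 + $93,907 + $857 + $2,330 + $94,091 = $193,577 (over)
Dec 2024–Apr 2025: $93,907 + $857 + $2,330 + $94,091 + $7,276 = $198,461 (over)
6 windows exceed the threshold.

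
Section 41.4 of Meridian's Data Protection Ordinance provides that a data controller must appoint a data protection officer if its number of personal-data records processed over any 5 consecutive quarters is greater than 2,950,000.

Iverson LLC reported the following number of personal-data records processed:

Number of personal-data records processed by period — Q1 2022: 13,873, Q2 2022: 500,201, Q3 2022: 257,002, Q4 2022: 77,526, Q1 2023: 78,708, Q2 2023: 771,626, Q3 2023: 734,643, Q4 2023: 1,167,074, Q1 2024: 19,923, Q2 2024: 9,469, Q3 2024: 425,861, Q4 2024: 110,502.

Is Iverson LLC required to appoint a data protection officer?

No

Q1 2022–Q1 2023: 13,873 + 500,201 + 257,002 + 77,526 + 78,708 = 927,310 (under)
Q2 2022–Q2 2023: 500,201 + 257,002 + 77,526 + 78,708 + 771,626 = 1,685,063 (under)
Q3 2022–Q3 2023: 257,002 + 77,526 + 78,708 + 771,626 + 734,643 = 1,919,505 (under)
Q4 2022–Q4 2023: 77,526 + 78,708 + 771,626 + 734,643 + 1,167,074 = 2,829,577 (under)
Q1 2023–Q1 2024: 78,708 + 771,626 + 734,643 + 1,167,074 + 19,923 = 2,771,974 (under)
Q2 2023–Q2 2024: 771,626 + 734,643 + 1,167,074 + 19,923 + 9,469 = 2,702,735 (under)
Q3 2023–Q3 2024: 734,643 + 1,167,074 + 19,923 + 9,469 + 425,861 = 2,356,970 (under)
Q4 2023–Q4 2024: 1,167,074 + 19,923 + 9,469 + 425,861 + 110,502 = 1,732,829 (under)
No window exceeds 2,950,000.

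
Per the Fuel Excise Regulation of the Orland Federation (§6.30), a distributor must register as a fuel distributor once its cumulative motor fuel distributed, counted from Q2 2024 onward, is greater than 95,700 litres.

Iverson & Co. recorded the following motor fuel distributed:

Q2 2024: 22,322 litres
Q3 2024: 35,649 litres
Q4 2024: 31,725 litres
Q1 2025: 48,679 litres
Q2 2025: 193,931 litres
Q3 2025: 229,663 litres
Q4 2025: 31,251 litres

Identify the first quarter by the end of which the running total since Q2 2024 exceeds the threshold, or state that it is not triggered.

Q1 2025

Through Q2 2024: 22,322 litres
Through Q3 2024: 57,971 litres
Through Q4 2024: 89,696 litres
Through Q1 2025: 138,375 litres ← exceeds threshold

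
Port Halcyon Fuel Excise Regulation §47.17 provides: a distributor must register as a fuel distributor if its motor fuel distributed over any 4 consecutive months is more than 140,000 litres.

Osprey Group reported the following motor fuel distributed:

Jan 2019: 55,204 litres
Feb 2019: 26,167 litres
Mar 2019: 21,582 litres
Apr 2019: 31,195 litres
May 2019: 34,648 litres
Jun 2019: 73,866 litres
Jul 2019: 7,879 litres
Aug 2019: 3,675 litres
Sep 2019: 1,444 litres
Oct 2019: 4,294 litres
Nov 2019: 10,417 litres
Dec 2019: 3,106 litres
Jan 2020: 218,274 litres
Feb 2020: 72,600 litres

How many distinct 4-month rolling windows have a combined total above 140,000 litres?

Jan 2019–Apr 2019: 55,204 litres + 26,167 litres + 21,582 litres + 31,195 litres = 134,148 litres (under)
Feb 2019–May 2019: 26,167 litres + 21,582 litres + 31,195 litres + 34,648 litres = 113,592 litres (under)
Mar 2019–Jun 2019: 21,582 litres + 31,195 litres + 34,648 litres + 73,866 litres = 161,291 litres (over)
Apr 2019–Jul 2019: 31,195 litres + 34,648 litres + 73,866 litres + 7,879 litres = 147,588 litres (over)
May 2019–Aug 2019: 34,648 litres + 73,866 litres + 7,879 litres + 3,675 litres = 120,068 litres (under)
Jun 2019–Sep 2019: 73,866 litres + 7,879 litres + 3,675 litres + 1,444 litres = 86,864 litres (under)
Jul 2019–Oct 2019: 7,879 litres + 3,675 litres + 1,444 litres + 4,294 litres = 17,292 litres (under)
Aug 2019–Nov 2019: 3,675 litres + 1,444 litres + 4,294 litres + 10,417 litres = 19,830 litres (under)
Sep 2019–Dec 2019: 1,444 litres + 4,294 litres + 10,417 litres + 3,106 litres = 19,261 litres (under)
Oct 2019–Jan 2020: 4,294 litres + 10,417 litres + 3,106 litres + 218,274 litres = 236,091 litres (over)
Nov 2019–Feb 2020: 10,417 litres + 3,106 litres + 218,274 litres + 72,600 litres = 304,397 litres (over)
4 windows exceed the threshold.

4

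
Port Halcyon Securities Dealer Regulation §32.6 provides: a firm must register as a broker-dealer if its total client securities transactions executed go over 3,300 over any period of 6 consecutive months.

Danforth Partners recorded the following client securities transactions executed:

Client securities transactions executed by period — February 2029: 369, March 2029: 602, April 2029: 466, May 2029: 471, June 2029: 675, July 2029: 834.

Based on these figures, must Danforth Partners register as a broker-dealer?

Yes

Total client securities transactions executed: 369 + 602 + 466 + 471 + 675 + 834 = 3,417.
3,417 > 3,300, so the threshold is exceeded.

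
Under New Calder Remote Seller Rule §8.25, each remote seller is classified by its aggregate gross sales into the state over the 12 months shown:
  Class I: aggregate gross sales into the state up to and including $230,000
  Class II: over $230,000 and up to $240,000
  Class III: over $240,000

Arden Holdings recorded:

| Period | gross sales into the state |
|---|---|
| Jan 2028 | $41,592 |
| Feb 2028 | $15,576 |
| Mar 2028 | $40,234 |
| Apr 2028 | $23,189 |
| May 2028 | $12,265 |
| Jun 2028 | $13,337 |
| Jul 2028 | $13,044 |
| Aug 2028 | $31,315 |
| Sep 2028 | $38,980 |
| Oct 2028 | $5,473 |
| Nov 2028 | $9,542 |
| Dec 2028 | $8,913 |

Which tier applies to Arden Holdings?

Aggregate gross sales into the state: $41,592 + $15,576 + $40,234 + $23,189 + $12,265 + $13,337 + $13,044 + $31,315 + $38,980 + $5,473 + $9,542 + $8,913 = $253,460.
$253,460 > $240,000, so Class III applies.

Class III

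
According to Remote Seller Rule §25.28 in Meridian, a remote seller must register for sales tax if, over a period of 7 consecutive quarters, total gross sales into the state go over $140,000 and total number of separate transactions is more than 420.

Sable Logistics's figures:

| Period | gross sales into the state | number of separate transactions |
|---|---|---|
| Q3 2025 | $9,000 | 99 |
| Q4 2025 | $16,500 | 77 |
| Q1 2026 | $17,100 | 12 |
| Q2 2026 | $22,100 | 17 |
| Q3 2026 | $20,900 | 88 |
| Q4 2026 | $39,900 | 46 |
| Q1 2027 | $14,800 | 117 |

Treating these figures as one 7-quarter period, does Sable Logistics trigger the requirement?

Yes

Total gross sales into the state: $9,000 + $16,500 + $17,100 + $22,100 + $20,900 + $39,900 + $14,800 = $140,300 (> $140,000).
Total number of separate transactions: 99 + 77 + 12 + 17 + 88 + 46 + 117 = 456 (> 420).
The test is 'and': both thresholds are exceeded.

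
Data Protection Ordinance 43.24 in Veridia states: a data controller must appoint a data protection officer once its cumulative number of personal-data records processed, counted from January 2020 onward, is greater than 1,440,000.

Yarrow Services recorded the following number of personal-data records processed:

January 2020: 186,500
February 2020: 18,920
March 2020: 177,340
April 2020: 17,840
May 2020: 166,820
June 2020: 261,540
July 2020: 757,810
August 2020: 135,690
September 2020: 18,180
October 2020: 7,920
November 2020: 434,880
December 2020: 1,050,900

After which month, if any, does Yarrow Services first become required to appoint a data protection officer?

July 2020

Through January 2020: 186,500
Through February 2020: 205,420
Through March 2020: 382,760
Through April 2020: 400,600
Through May 2020: 567,420
Through June 2020: 828,960
Through July 2020: 1,586,770 ← exceeds threshold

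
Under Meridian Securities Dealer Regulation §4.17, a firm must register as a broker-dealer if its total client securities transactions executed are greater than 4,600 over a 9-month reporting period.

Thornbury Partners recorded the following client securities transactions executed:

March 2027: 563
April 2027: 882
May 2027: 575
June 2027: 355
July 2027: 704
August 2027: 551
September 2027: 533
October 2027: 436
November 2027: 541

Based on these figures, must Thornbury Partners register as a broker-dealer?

Total client securities transactions executed: 563 + 882 + 575 + 355 + 704 + 551 + 533 + 436 + 541 = 5,140.
5,140 > 4,600, so the threshold is exceeded.

Yes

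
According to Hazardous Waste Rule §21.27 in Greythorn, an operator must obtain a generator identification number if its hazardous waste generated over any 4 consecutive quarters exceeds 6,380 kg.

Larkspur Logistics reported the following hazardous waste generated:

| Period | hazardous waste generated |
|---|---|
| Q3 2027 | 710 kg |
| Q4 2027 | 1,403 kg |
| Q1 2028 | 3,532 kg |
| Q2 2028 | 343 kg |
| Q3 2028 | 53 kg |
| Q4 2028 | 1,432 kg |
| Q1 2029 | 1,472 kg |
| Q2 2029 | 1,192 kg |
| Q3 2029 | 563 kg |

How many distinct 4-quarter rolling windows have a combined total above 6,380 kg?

0

Q3 2027–Q2 2028: 710 kg + 1,403 kg + 3,532 kg + 343 kg = 5,988 kg (under)
Q4 2027–Q3 2028: 1,403 kg + 3,532 kg + 343 kg + 53 kg = 5,331 kg (under)
Q1 2028–Q4 2028: 3,532 kg + 343 kg + 53 kg + 1,432 kg = 5,360 kg (under)
Q2 2028–Q1 2029: 343 kg + 53 kg + 1,432 kg + 1,472 kg = 3,300 kg (under)
Q3 2028–Q2 2029: 53 kg + 1,432 kg + 1,472 kg + 1,192 kg = 4,149 kg (under)
Q4 2028–Q3 2029: 1,432 kg + 1,472 kg + 1,192 kg + 563 kg = 4,659 kg (under)
0 windows exceed the threshold.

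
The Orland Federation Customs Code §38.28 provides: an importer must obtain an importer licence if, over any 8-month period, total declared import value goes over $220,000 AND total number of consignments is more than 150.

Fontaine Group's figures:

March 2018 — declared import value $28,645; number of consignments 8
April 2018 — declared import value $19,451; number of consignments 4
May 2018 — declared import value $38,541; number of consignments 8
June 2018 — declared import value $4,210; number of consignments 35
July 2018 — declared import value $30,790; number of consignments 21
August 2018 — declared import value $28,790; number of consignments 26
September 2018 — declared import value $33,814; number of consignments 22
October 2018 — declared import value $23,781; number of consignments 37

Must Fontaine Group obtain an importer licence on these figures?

No

Total declared import value: $28,645 + $19,451 + $38,541 + $4,210 + $30,790 + $28,790 + $33,814 + $23,781 = $208,022 (≤ $220,000).
Total number of consignments: 8 + 4 + 8 + 35 + 21 + 26 + 22 + 37 = 161 (> 150).
The test is 'and': the rule requires both, and at least one is not exceeded.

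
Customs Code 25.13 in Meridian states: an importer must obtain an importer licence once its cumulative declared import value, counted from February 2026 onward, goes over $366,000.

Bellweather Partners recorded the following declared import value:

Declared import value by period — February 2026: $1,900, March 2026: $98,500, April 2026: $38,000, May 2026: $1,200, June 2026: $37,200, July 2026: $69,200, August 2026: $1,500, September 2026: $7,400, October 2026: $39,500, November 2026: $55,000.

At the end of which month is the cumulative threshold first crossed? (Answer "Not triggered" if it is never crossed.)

Through February 2026: $1,900
Through March 2026: $100,400
Through April 2026: $138,400
Through May 2026: $139,600
Through June 2026: $176,800
Through July 2026: $246,000
Through August 2026: $247,500
Through September 2026: $254,900
Through October 2026: $294,400
Through November 2026: $349,400
Final cumulative total $349,400 ≤ $366,000; the threshold is never exceeded.

Not triggered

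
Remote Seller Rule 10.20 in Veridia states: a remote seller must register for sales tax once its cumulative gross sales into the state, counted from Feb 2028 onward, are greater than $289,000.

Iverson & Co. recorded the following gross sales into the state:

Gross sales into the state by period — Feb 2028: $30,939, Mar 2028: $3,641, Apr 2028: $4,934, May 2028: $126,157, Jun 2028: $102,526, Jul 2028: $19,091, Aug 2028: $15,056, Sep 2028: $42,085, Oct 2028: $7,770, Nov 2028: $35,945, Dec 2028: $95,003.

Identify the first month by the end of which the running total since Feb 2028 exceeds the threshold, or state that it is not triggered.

Aug 2028

Through Feb 2028: $30,939
Through Mar 2028: $34,580
Through Apr 2028: $39,514
Through May 2028: $165,671
Through Jun 2028: $268,197
Through Jul 2028: $287,288
Through Aug 2028: $302,344 ← exceeds threshold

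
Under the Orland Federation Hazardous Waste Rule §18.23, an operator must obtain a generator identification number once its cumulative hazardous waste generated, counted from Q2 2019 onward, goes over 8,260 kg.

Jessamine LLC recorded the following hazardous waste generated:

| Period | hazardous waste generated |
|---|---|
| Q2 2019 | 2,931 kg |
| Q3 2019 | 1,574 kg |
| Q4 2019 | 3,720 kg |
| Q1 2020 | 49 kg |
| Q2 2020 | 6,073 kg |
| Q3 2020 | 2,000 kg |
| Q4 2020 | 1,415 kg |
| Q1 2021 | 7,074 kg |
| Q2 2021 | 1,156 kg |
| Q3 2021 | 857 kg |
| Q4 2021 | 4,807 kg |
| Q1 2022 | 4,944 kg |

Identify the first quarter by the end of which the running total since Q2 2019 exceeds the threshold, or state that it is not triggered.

Through Q2 2019: 2,931 kg
Through Q3 2019: 4,505 kg
Through Q4 2019: 8,225 kg
Through Q1 2020: 8,274 kg ← exceeds threshold

Q1 2020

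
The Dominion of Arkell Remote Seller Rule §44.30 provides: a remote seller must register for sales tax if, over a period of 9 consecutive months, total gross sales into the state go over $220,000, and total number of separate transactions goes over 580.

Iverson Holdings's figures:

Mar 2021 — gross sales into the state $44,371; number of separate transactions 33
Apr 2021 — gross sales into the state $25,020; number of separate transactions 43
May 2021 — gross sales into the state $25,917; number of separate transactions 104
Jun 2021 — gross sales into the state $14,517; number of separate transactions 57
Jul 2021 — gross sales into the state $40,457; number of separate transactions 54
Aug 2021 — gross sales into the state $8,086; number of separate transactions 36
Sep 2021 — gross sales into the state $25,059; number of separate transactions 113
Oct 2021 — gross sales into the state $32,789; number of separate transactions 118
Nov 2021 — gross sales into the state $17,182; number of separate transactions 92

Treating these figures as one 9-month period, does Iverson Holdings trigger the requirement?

Yes

Total gross sales into the state: $44,371 + $25,020 + $25,917 + $14,517 + $40,457 + $8,086 + $25,059 + $32,789 + $17,182 = $233,398 (> $220,000).
Total number of separate transactions: 33 + 43 + 104 + 57 + 54 + 36 + 113 + 118 + 92 = 650 (> 580).
The test is 'and': both thresholds are exceeded.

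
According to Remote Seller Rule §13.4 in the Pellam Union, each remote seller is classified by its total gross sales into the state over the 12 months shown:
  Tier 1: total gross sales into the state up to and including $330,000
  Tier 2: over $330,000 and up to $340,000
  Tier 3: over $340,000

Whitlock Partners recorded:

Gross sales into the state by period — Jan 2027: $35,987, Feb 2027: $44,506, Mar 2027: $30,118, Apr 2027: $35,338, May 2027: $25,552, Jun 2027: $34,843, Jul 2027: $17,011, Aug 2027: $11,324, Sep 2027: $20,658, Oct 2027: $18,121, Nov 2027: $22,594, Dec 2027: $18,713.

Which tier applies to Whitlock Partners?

Total gross sales into the state: $35,987 + $44,506 + $30,118 + $35,338 + $25,552 + $34,843 + $17,011 + $11,324 + $20,658 + $18,121 + $22,594 + $18,713 = $314,765.
$314,765 ≤ $330,000, so Tier 1 applies.

Tier 1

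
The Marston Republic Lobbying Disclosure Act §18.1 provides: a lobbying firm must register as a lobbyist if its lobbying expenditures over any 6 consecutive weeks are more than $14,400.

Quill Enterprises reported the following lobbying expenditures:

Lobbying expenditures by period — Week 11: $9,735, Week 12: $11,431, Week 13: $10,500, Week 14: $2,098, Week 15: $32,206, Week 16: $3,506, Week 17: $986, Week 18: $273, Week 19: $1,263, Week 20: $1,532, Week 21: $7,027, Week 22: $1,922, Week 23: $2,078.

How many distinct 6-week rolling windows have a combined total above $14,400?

Week 11–Week 16: $9,735 + $11,431 + $10,500 + $2,098 + $32,206 + $3,506 = $69,476 (over)
Week 12–Week 17: $11,431 + $10,500 + $2,098 + $32,206 + $3,506 + $986 = $60,727 (over)
Week 13–Week 18: $10,500 + $2,098 + $32,206 + $3,506 + $986 + $273 = $49,569 (over)
Week 14–Week 19: $2,098 + $32,206 + $3,506 + $986 + $273 + $1,263 = $40,332 (over)
Week 15–Week 20: $32,206 + $3,506 + $986 + $273 + $1,263 + $1,532 = $39,766 (over)
Week 16–Week 21: $3,506 + $986 + $273 + $1,263 + $1,532 + $7,027 = $14,587 (over)
Week 17–Week 22: $986 + $273 + $1,263 + $1,532 + $7,027 + $1,922 = $13,003 (under)
Week 18–Week 23: $273 + $1,263 + $1,532 + $7,027 + $1,922 + $2,078 = $14,095 (under)
6 windows exceed the threshold.

6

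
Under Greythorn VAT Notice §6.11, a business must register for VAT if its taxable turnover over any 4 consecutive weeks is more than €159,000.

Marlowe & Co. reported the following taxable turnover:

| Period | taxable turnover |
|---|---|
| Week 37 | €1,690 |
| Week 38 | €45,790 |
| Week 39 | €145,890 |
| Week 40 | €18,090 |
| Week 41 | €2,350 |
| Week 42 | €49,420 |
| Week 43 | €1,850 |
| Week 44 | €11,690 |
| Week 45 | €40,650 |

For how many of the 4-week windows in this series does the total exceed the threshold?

Week 37–Week 40: €1,690 + €45,790 + €145,890 + €18,090 = €211,460 (over)
Week 38–Week 41: €45,790 + €145,890 + €18,090 + €2,350 = €212,120 (over)
Week 39–Week 42: €145,890 + €18,090 + €2,350 + €49,420 = €215,750 (over)
Week 40–Week 43: €18,090 + €2,350 + €49,420 + €1,850 = €71,710 (under)
Week 41–Week 44: €2,350 + €49,420 + €1,850 + €11,690 = €65,310 (under)
Week 42–Week 45: €49,420 + €1,850 + €11,690 + €40,650 = €103,610 (under)
3 windows exceed the threshold.

3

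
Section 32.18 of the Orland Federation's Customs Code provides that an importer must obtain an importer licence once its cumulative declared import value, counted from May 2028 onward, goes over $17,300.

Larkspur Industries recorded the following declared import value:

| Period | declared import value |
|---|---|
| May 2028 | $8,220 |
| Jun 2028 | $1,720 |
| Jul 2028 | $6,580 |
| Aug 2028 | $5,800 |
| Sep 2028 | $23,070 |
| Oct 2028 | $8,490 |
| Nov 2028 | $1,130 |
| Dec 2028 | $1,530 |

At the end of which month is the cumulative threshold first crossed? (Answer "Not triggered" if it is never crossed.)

Aug 2028

Through May 2028: $8,220
Through Jun 2028: $9,940
Through Jul 2028: $16,520
Through Aug 2028: $22,320 ← exceeds threshold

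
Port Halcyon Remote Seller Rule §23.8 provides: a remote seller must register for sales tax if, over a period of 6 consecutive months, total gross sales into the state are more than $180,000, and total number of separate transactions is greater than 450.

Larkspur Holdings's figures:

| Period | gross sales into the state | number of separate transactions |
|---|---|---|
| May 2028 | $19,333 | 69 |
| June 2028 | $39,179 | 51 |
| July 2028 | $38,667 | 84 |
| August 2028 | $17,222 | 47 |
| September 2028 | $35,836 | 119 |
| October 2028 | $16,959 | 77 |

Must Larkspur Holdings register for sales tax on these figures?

No

Total gross sales into the state: $19,333 + $39,179 + $38,667 + $17,222 + $35,836 + $16,959 = $167,196 (≤ $180,000).
Total number of separate transactions: 69 + 51 + 84 + 47 + 119 + 77 = 447 (≤ 450).
The test is 'and': the rule requires both, and at least one is not exceeded.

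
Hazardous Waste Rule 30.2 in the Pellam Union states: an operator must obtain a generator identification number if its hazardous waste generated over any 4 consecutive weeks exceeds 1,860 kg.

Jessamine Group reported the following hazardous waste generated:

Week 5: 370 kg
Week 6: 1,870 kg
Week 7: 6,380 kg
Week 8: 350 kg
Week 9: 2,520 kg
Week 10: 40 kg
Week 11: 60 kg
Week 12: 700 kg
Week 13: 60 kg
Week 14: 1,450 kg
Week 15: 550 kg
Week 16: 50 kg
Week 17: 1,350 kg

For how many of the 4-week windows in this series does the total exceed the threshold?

9

Week 5–Week 8: 370 kg + 1,870 kg + 6,380 kg + 350 kg = 8,970 kg (over)
Week 6–Week 9: 1,870 kg + 6,380 kg + 350 kg + 2,520 kg = 11,120 kg (over)
Week 7–Week 10: 6,380 kg + 350 kg + 2,520 kg + 40 kg = 9,290 kg (over)
Week 8–Week 11: 350 kg + 2,520 kg + 40 kg + 60 kg = 2,970 kg (over)
Week 9–Week 12: 2,520 kg + 40 kg + 60 kg + 700 kg = 3,320 kg (over)
Week 10–Week 13: 40 kg + 60 kg + 700 kg + 60 kg = 860 kg (under)
Week 11–Week 14: 60 kg + 700 kg + 60 kg + 1,450 kg = 2,270 kg (over)
Week 12–Week 15: 700 kg + 60 kg + 1,450 kg + 550 kg = 2,760 kg (over)
Week 13–Week 16: 60 kg + 1,450 kg + 550 kg + 50 kg = 2,110 kg (over)
Week 14–Week 17: 1,450 kg + 550 kg + 50 kg + 1,350 kg = 3,400 kg (over)
9 windows exceed the threshold.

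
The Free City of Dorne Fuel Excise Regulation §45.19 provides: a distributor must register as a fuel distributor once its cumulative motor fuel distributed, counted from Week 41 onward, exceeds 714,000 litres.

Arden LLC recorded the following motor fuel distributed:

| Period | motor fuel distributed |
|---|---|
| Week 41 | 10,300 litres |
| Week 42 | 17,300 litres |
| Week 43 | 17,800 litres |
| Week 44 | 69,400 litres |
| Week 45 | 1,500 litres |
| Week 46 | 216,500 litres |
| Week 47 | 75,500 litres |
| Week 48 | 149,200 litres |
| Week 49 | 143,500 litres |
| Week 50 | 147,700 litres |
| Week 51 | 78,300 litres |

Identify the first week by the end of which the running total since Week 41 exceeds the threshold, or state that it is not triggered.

Week 50

Through Week 41: 10,300 litres
Through Week 42: 27,600 litres
Through Week 43: 45,400 litres
Through Week 44: 114,800 litres
Through Week 45: 116,300 litres
Through Week 46: 332,800 litres
Through Week 47: 408,300 litres
Through Week 48: 557,500 litres
Through Week 49: 701,000 litres
Through Week 50: 848,700 litres ← exceeds threshold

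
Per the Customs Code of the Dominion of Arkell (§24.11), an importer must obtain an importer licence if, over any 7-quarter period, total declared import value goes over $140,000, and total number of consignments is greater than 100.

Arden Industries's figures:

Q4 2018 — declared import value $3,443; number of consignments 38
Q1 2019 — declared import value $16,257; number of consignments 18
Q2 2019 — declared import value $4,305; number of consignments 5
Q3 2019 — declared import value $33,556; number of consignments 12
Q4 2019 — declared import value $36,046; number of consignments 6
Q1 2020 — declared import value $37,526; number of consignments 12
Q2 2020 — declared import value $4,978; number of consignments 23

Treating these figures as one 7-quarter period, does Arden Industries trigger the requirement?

Total declared import value: $3,443 + $16,257 + $4,305 + $33,556 + $36,046 + $37,526 + $4,978 = $136,111 (≤ $140,000).
Total number of consignments: 38 + 18 + 5 + 12 + 6 + 12 + 23 = 114 (> 100).
The test is 'and': the rule requires both, and at least one is not exceeded.

No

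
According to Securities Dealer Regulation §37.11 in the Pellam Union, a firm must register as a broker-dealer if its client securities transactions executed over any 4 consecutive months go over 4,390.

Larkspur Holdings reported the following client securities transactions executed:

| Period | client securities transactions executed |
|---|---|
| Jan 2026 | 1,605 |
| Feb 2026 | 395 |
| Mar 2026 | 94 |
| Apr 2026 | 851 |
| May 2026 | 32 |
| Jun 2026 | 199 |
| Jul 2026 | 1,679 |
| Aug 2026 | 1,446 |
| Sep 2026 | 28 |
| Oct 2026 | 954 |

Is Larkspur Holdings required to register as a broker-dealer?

Jan 2026–Apr 2026: 1,605 + 395 + 94 + 851 = 2,945 (under)
Feb 2026–May 2026: 395 + 94 + 851 + 32 = 1,372 (under)
Mar 2026–Jun 2026: 94 + 851 + 32 + 199 = 1,176 (under)
Apr 2026–Jul 2026: 851 + 32 + 199 + 1,679 = 2,761 (under)
May 2026–Aug 2026: 32 + 199 + 1,679 + 1,446 = 3,356 (under)
Jun 2026–Sep 2026: 199 + 1,679 + 1,446 + 28 = 3,352 (under)
Jul 2026–Oct 2026: 1,679 + 1,446 + 28 + 954 = 4,107 (under)
No window exceeds 4,390.

No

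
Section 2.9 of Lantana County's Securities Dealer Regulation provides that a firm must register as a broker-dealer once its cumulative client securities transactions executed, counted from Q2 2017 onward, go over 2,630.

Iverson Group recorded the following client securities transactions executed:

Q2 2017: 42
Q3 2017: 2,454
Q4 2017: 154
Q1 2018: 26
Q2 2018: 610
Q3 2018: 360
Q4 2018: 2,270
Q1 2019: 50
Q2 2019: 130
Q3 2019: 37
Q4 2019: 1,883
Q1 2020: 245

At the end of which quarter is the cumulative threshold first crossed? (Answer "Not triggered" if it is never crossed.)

Q4 2017

Through Q2 2017: 42
Through Q3 2017: 2,496
Through Q4 2017: 2,650 ← exceeds threshold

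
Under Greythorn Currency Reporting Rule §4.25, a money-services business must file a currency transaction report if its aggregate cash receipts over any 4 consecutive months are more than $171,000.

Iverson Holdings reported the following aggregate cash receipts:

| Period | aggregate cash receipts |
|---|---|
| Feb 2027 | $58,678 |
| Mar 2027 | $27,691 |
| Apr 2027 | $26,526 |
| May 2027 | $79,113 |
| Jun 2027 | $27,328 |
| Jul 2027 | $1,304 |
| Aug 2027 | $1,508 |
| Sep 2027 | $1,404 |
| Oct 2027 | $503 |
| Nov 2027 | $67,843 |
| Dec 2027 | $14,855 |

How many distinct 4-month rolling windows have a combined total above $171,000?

Feb 2027–May 2027: $58,678 + $27,691 + $26,526 + $79,113 = $192,008 (over)
Mar 2027–Jun 2027: $27,691 + $26,526 + $79,113 + $27,328 = $160,658 (under)
Apr 2027–Jul 2027: $26,526 + $79,113 + $27,328 + $1,304 = $134,271 (under)
May 2027–Aug 2027: $79,113 + $27,328 + $1,304 + $1,508 = $109,253 (under)
Jun 2027–Sep 2027: $27,328 + $1,304 + $1,508 + $1,404 = $31,544 (under)
Jul 2027–Oct 2027: $1,304 + $1,508 + $1,404 + $503 = $4,719 (under)
Aug 2027–Nov 2027: $1,508 + $1,404 + $503 + $67,843 = $71,258 (under)
Sep 2027–Dec 2027: $1,404 + $503 + $67,843 + $14,855 = $84,605 (under)
1 window exceeds the threshold.

1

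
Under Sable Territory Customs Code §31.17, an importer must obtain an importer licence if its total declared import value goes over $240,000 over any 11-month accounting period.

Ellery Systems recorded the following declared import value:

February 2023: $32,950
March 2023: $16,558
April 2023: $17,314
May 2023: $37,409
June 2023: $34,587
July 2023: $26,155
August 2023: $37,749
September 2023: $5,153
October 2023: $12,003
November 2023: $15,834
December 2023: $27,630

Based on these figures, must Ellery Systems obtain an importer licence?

Total declared import value: $32,950 + $16,558 + $17,314 + $37,409 + $34,587 + $26,155 + $37,749 + $5,153 + $12,003 + $15,834 + $27,630 = $263,342.
$263,342 > $240,000, so the threshold is exceeded.

Yes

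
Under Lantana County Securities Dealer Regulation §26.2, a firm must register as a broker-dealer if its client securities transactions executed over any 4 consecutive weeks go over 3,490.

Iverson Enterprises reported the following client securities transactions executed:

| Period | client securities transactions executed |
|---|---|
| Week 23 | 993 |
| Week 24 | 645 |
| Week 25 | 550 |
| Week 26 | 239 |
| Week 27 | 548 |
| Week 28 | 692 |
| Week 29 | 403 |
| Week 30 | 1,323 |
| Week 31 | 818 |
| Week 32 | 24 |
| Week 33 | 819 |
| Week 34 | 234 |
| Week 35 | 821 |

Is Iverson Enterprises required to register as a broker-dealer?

Week 23–Week 26: 993 + 645 + 550 + 239 = 2,427 (under)
Week 24–Week 27: 645 + 550 + 239 + 548 = 1,982 (under)
Week 25–Week 28: 550 + 239 + 548 + 692 = 2,029 (under)
Week 26–Week 29: 239 + 548 + 692 + 403 = 1,882 (under)
Week 27–Week 30: 548 + 692 + 403 + 1,323 = 2,966 (under)
Week 28–Week 31: 692 + 403 + 1,323 + 818 = 3,236 (under)
Week 29–Week 32: 403 + 1,323 + 818 + 24 = 2,568 (under)
Week 30–Week 33: 1,323 + 818 + 24 + 819 = 2,984 (under)
Week 31–Week 34: 818 + 24 + 819 + 234 = 1,895 (under)
Week 32–Week 35: 24 + 819 + 234 + 821 = 1,898 (under)
No window exceeds 3,490.

No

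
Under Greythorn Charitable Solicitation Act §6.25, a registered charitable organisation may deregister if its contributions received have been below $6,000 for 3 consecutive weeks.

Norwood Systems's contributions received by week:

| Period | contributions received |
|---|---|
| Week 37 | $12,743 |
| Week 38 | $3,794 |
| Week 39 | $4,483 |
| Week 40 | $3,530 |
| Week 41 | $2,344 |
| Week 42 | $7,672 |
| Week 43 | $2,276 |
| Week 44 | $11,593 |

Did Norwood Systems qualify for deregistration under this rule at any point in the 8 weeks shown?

Yes

Weeks below $6,000: Week 38, Week 39, Week 40, Week 41, Week 43.
Longest run of consecutive weeks below the threshold: 4.
4 ≥ 3, so Norwood Systems became eligible.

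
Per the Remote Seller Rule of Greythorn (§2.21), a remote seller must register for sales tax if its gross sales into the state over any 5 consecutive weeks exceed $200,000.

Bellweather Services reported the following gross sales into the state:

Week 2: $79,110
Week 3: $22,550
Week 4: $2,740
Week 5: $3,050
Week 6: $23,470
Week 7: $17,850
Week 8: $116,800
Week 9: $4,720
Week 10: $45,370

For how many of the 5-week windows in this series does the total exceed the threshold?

1

Week 2–Week 6: $79,110 + $22,550 + $2,740 + $3,050 + $23,470 = $130,920 (under)
Week 3–Week 7: $22,550 + $2,740 + $3,050 + $23,470 + $17,850 = $69,660 (under)
Week 4–Week 8: $2,740 + $3,050 + $23,470 + $17,850 + $116,800 = $163,910 (under)
Week 5–Week 9: $3,050 + $23,470 + $17,850 + $116,800 + $4,720 = $165,890 (under)
Week 6–Week 10: $23,470 + $17,850 + $116,800 + $4,720 + $45,370 = $208,210 (over)
1 window exceeds the threshold.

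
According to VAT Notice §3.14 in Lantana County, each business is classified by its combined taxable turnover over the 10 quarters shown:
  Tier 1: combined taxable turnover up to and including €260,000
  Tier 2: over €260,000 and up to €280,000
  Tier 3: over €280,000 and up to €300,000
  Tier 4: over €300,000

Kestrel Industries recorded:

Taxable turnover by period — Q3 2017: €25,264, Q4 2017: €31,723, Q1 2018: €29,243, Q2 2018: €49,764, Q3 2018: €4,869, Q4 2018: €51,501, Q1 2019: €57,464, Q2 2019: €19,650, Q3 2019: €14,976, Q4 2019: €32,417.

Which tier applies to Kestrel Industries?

Tier 4

Combined taxable turnover: €25,264 + €31,723 + €29,243 + €49,764 + €4,869 + €51,501 + €57,464 + €19,650 + €14,976 + €32,417 = €316,871.
€316,871 > €300,000, so Tier 4 applies.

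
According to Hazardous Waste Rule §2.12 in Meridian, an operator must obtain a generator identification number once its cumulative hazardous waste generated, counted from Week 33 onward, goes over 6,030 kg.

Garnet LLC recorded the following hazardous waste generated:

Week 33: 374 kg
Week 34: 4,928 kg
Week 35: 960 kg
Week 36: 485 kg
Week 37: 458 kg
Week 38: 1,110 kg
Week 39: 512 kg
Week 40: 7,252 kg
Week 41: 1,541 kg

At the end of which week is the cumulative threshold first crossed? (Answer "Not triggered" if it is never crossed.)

Week 35

Through Week 33: 374 kg
Through Week 34: 5,302 kg
Through Week 35: 6,262 kg ← exceeds threshold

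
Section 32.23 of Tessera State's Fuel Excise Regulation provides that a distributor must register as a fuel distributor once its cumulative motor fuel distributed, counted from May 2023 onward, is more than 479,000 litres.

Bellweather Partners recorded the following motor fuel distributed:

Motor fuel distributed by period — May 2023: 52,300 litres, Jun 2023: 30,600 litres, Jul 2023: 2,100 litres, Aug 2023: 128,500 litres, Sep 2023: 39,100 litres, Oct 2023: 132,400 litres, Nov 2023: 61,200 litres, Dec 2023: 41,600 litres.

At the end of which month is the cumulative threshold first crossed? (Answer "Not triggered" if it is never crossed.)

Dec 2023

Through May 2023: 52,300 litres
Through Jun 2023: 82,900 litres
Through Jul 2023: 85,000 litres
Through Aug 2023: 213,500 litres
Through Sep 2023: 252,600 litres
Through Oct 2023: 385,000 litres
Through Nov 2023: 446,200 litres
Through Dec 2023: 487,800 litres ← exceeds threshold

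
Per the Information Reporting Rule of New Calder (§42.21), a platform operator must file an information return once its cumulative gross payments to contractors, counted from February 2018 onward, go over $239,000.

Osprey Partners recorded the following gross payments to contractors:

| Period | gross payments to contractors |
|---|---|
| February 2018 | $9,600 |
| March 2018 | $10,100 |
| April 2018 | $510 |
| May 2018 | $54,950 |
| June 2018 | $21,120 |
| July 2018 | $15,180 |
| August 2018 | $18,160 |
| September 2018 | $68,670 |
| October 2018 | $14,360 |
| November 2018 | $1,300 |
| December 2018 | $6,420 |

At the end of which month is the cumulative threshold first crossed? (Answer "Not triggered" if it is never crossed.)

Not triggered

Through February 2018: $9,600
Through March 2018: $19,700
Through April 2018: $20,210
Through May 2018: $75,160
Through June 2018: $96,280
Through July 2018: $111,460
Through August 2018: $129,620
Through September 2018: $198,290
Through October 2018: $212,650
Through November 2018: $213,950
Through December 2018: $220,370
Final cumulative total $220,370 ≤ $239,000; the threshold is never exceeded.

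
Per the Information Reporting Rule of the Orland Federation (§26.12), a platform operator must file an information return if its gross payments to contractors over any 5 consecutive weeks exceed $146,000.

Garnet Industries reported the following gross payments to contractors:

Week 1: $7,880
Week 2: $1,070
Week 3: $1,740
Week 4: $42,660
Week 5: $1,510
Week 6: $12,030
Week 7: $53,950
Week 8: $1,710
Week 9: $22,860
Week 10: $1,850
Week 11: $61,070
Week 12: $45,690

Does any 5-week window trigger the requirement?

No

Week 1–Week 5: $7,880 + $1,070 + $1,740 + $42,660 + $1,510 = $54,860 (under)
Week 2–Week 6: $1,070 + $1,740 + $42,660 + $1,510 + $12,030 = $59,010 (under)
Week 3–Week 7: $1,740 + $42,660 + $1,510 + $12,030 + $53,950 = $111,890 (under)
Week 4–Week 8: $42,660 + $1,510 + $12,030 + $53,950 + $1,710 = $111,860 (under)
Week 5–Week 9: $1,510 + $12,030 + $53,950 + $1,710 + $22,860 = $92,060 (under)
Week 6–Week 10: $12,030 + $53,950 + $1,710 + $22,860 + $1,850 = $92,400 (under)
Week 7–Week 11: $53,950 + $1,710 + $22,860 + $1,850 + $61,070 = $141,440 (under)
Week 8–Week 12: $1,710 + $22,860 + $1,850 + $61,070 + $45,690 = $133,180 (under)
No window exceeds $146,000.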